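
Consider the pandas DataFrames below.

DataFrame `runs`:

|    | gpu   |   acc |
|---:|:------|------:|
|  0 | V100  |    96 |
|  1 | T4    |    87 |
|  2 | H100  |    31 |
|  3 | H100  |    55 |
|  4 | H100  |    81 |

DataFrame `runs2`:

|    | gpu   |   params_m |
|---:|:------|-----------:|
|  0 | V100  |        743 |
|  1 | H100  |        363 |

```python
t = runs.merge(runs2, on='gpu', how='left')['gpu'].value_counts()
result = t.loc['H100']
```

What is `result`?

3

merge on 'gpu' (how='left') → 5 rows:
    gpu  acc  params_m
0  V100   96     743.0
1    T4   87       NaN
2  H100   31     363.0
3  H100   55     363.0
4  H100   81     363.0
value_counts of gpu:
gpu
H100    3
V100    1
T4      1
Name: count, dtype: int64
Finally, value at index 'H100' = 3.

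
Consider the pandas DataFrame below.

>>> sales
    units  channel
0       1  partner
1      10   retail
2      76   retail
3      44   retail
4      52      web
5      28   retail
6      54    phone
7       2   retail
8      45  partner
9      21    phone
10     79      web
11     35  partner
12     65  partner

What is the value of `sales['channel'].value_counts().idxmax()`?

retail

value_counts of channel:
channel
retail     5
partner    4
web        2
phone      2
Name: count, dtype: int64
Reading off the label with the largest value, we get retail.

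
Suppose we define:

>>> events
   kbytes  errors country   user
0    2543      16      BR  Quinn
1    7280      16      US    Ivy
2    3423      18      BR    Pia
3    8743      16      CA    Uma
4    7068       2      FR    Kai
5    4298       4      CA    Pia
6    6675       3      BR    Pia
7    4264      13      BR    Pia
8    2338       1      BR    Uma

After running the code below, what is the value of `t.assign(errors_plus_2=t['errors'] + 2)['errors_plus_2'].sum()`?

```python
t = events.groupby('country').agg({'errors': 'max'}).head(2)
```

group by country, max of errors:
         errors
country        
BR           18
CA           16
FR            2
US           16
take first 2 rows:
         errors
country        
BR           18
CA           16
add column errors_plus_2 = t['errors'] + 2:
         errors  errors_plus_2
country                       
BR           18             20
CA           16             18

38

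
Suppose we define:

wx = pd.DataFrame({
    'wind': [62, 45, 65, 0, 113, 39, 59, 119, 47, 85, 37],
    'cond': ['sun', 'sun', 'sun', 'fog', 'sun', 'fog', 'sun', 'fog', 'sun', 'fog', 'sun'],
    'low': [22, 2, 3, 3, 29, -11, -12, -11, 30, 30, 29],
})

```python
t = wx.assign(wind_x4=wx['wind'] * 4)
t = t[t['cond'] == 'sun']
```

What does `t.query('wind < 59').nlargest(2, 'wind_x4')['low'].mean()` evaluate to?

add column wind_x4 = wx['wind'] * 4:
    wind cond  low  wind_x4
0     62  sun   22      248
1     45  sun    2      180
2     65  sun    3      260
3      0  fog    3        0
4    113  sun   29      452
5     39  fog  -11      156
6     59  sun  -12      236
7    119  fog  -11      476
8     47  sun   30      188
9     85  fog   30      340
10    37  sun   29      148
filter rows where cond == 'sun':
    wind cond  low  wind_x4
0     62  sun   22      248
1     45  sun    2      180
2     65  sun    3      260
4    113  sun   29      452
6     59  sun  -12      236
8     47  sun   30      188
10    37  sun   29      148
filter rows where wind < 59:
    wind cond  low  wind_x4
1     45  sun    2      180
8     47  sun   30      188
10    37  sun   29      148
take 2 rows with largest wind_x4:
   wind cond  low  wind_x4
8    47  sun   30      188
1    45  sun    2      180
So mean() = 16.0.

16.0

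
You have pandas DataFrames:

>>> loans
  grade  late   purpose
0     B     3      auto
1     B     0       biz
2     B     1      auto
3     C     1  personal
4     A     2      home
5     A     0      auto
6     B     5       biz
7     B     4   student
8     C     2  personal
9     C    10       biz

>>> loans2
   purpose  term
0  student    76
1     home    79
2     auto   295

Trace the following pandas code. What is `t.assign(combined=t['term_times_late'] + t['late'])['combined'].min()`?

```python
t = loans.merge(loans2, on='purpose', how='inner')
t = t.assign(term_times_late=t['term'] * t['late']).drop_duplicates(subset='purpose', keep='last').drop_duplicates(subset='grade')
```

160

merge on 'purpose' (how='inner') → 5 rows:
  grade  late  purpose  term
0     B     3     auto   295
1     B     1     auto   295
2     A     2     home    79
3     A     0     auto   295
4     B     4  student    76
add column term_times_late = t['term'] * t['late']:
  grade  late  purpose  term  term_times_late
0     B     3     auto   295              885
1     B     1     auto   295              295
2     A     2     home    79              158
3     A     0     auto   295                0
4     B     4  student    76              304
drop duplicate purpose (keep=last):
  grade  late  purpose  term  term_times_late
2     A     2     home    79              158
3     A     0     auto   295                0
4     B     4  student    76              304
drop duplicate grade (keep=first):
  grade  late  purpose  term  term_times_late
2     A     2     home    79              158
4     B     4  student    76              304
add column combined = t['term_times_late'] + t['late']:
  grade  late  purpose  term  term_times_late  combined
2     A     2     home    79              158       160
4     B     4  student    76              304       308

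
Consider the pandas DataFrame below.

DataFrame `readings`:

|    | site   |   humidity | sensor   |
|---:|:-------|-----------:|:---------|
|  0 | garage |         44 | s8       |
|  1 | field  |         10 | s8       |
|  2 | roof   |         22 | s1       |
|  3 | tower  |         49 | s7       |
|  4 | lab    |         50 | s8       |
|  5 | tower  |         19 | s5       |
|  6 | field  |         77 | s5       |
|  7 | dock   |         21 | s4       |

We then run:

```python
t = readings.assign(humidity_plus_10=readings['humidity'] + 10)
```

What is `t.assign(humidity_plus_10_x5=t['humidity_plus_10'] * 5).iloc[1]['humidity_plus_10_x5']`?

100

add column humidity_plus_10 = readings['humidity'] + 10:
     site  humidity sensor  humidity_plus_10
0  garage        44     s8                54
1   field        10     s8                20
2    roof        22     s1                32
3   tower        49     s7                59
4     lab        50     s8                60
5   tower        19     s5                29
6   field        77     s5                87
7    dock        21     s4                31
add column humidity_plus_10_x5 = t['humidity_plus_10'] * 5:
     site  humidity sensor  humidity_plus_10  humidity_plus_10_x5
0  garage        44     s8                54                  270
1   field        10     s8                20                  100
2    roof        22     s1                32                  160
3   tower        49     s7                59                  295
4     lab        50     s8                60                  300
5   tower        19     s5                29                  145
6   field        77     s5                87                  435
7    dock        21     s4                31                  155
Reading off the value at position 1, column 'humidity_plus_10_x5', we get 100.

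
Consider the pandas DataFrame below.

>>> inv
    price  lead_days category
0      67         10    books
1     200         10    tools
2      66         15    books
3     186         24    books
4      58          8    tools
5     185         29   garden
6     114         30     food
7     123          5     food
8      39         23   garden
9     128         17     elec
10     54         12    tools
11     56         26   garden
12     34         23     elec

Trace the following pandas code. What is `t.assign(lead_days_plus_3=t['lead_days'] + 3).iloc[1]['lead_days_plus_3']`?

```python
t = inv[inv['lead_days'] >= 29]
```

33

filter rows where lead_days >= 29:
   price  lead_days category
5    185         29   garden
6    114         30     food
add column lead_days_plus_3 = t['lead_days'] + 3:
   price  lead_days category  lead_days_plus_3
5    185         29   garden                32
6    114         30     food                33
So iloc[1]['lead_days_plus_3'] = 33.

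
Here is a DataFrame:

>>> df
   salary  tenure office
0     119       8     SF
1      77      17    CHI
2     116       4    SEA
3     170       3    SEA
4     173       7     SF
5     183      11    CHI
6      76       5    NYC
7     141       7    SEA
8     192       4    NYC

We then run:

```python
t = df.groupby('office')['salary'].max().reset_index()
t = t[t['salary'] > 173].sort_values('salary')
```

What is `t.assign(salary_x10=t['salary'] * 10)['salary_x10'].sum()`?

3750

group by office, max of salary:
office
CHI    183
NYC    192
SEA    170
SF     173
Name: salary, dtype: int64
reset_index():
  office  salary
0    CHI     183
1    NYC     192
2    SEA     170
3     SF     173
filter rows where salary > 173:
  office  salary
0    CHI     183
1    NYC     192
sort by salary:
  office  salary
0    CHI     183
1    NYC     192
add column salary_x10 = t['salary'] * 10:
  office  salary  salary_x10
0    CHI     183        1830
1    NYC     192        1920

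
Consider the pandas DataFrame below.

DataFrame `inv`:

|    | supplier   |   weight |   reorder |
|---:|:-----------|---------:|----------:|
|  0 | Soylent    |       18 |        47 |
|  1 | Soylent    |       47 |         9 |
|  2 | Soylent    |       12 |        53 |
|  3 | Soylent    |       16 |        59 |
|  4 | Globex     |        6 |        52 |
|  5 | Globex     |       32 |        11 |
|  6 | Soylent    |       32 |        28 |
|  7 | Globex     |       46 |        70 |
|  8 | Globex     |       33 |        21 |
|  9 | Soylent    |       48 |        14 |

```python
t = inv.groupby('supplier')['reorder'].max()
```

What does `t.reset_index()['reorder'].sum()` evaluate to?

group by supplier, max of reorder:
supplier
Globex     70
Soylent    59
Name: reorder, dtype: int64
reset_index():
  supplier  reorder
0   Globex       70
1  Soylent       59

129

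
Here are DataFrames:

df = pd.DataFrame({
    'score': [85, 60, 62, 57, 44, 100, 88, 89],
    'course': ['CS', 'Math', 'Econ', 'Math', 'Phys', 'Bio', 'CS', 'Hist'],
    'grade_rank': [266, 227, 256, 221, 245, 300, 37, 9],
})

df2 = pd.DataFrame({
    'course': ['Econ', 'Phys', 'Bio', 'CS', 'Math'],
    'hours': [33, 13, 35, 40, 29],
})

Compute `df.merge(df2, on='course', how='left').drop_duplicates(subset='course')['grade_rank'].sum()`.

1303

merge on 'course' (how='left') → 8 rows:
   score course  grade_rank  hours
0     85     CS         266   40.0
1     60   Math         227   29.0
2     62   Econ         256   33.0
3     57   Math         221   29.0
4     44   Phys         245   13.0
5    100    Bio         300   35.0
6     88     CS          37   40.0
7     89   Hist           9    NaN
drop duplicate course (keep=first):
   score course  grade_rank  hours
0     85     CS         266   40.0
1     60   Math         227   29.0
2     62   Econ         256   33.0
4     44   Phys         245   13.0
5    100    Bio         300   35.0
7     89   Hist           9    NaN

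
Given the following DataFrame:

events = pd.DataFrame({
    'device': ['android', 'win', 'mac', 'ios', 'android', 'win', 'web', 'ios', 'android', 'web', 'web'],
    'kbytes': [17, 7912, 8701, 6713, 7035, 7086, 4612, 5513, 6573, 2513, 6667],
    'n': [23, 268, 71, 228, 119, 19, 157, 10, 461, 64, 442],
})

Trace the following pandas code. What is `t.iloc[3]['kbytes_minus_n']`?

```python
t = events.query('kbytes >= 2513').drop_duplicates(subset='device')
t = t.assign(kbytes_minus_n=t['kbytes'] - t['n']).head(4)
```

filter rows where kbytes >= 2513:
     device  kbytes    n
1       win    7912  268
2       mac    8701   71
3       ios    6713  228
4   android    7035  119
5       win    7086   19
6       web    4612  157
7       ios    5513   10
8   android    6573  461
9       web    2513   64
10      web    6667  442
drop duplicate device (keep=first):
    device  kbytes    n
1      win    7912  268
2      mac    8701   71
3      ios    6713  228
4  android    7035  119
6      web    4612  157
add column kbytes_minus_n = t['kbytes'] - t['n']:
    device  kbytes    n  kbytes_minus_n
1      win    7912  268            7644
2      mac    8701   71            8630
3      ios    6713  228            6485
4  android    7035  119            6916
6      web    4612  157            4455
take first 4 rows:
    device  kbytes    n  kbytes_minus_n
1      win    7912  268            7644
2      mac    8701   71            8630
3      ios    6713  228            6485
4  android    7035  119            6916

6916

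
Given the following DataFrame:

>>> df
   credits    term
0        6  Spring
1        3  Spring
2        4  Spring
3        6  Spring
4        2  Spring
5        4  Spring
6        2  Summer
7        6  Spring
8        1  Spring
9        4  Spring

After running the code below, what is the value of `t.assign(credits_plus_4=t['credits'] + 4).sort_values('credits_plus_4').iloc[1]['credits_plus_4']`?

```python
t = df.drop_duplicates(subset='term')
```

drop duplicate term (keep=first):
   credits    term
0        6  Spring
6        2  Summer
add column credits_plus_4 = t['credits'] + 4:
   credits    term  credits_plus_4
0        6  Spring              10
6        2  Summer               6
sort by credits_plus_4:
   credits    term  credits_plus_4
6        2  Summer               6
0        6  Spring              10
The value at position 1, column 'credits_plus_4' is 10.

10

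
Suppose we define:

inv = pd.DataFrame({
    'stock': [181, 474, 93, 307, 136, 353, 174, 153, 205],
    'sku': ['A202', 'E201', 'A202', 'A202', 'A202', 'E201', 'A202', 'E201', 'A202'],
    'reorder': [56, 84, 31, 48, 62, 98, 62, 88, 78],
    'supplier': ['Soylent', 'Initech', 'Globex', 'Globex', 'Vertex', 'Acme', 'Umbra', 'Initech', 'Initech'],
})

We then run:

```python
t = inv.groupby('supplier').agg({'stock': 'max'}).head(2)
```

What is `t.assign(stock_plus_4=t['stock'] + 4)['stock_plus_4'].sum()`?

group by supplier, max of stock:
          stock
supplier       
Acme        353
Globex      307
Initech     474
Soylent     181
Umbra       174
Vertex      136
take first 2 rows:
          stock
supplier       
Acme        353
Globex      307
add column stock_plus_4 = t['stock'] + 4:
          stock  stock_plus_4
supplier                     
Acme        353           357
Globex      307           311

668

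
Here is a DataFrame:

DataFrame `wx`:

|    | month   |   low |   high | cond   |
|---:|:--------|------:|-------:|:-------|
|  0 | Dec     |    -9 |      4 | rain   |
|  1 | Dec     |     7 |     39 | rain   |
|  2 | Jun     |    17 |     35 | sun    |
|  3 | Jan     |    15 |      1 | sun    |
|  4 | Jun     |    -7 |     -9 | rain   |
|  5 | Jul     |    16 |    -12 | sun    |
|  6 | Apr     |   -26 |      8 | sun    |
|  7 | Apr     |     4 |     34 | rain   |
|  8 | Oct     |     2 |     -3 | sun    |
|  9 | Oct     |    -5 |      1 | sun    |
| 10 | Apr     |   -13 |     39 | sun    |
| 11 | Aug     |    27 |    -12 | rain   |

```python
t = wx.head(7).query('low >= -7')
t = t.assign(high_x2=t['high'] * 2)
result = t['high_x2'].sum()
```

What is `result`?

take first 7 rows:
  month  low  high  cond
0   Dec   -9     4  rain
1   Dec    7    39  rain
2   Jun   17    35   sun
3   Jan   15     1   sun
4   Jun   -7    -9  rain
5   Jul   16   -12   sun
6   Apr  -26     8   sun
filter rows where low >= -7:
  month  low  high  cond
1   Dec    7    39  rain
2   Jun   17    35   sun
3   Jan   15     1   sun
4   Jun   -7    -9  rain
5   Jul   16   -12   sun
add column high_x2 = t['high'] * 2:
  month  low  high  cond  high_x2
1   Dec    7    39  rain       78
2   Jun   17    35   sun       70
3   Jan   15     1   sun        2
4   Jun   -7    -9  rain      -18
5   Jul   16   -12   sun      -24

108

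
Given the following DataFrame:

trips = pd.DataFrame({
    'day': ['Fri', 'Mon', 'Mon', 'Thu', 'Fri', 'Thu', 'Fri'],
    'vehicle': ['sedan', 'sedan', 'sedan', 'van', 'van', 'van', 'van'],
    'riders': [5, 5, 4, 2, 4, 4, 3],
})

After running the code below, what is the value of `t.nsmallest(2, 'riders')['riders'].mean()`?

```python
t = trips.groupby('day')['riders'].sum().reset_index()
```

group by day, sum of riders:
day
Fri    12
Mon     9
Thu     6
Name: riders, dtype: int64
reset_index():
   day  riders
0  Fri      12
1  Mon       9
2  Thu       6
take 2 rows with smallest riders:
   day  riders
2  Thu       6
1  Mon       9

7.5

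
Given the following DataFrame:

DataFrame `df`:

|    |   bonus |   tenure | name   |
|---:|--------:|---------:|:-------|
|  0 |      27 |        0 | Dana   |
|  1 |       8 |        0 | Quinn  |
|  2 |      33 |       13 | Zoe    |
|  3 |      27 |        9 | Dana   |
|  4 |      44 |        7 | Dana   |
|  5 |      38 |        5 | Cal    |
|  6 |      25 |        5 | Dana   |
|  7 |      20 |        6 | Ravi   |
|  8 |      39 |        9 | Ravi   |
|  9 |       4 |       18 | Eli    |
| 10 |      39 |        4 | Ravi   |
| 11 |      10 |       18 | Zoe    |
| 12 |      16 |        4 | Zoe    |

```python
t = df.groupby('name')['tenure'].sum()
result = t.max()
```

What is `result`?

35

group by name, sum of tenure:
name
Cal       5
Dana     21
Eli      18
Quinn     0
Ravi     19
Zoe      35
Name: tenure, dtype: int64
The max of the resulting series is 35.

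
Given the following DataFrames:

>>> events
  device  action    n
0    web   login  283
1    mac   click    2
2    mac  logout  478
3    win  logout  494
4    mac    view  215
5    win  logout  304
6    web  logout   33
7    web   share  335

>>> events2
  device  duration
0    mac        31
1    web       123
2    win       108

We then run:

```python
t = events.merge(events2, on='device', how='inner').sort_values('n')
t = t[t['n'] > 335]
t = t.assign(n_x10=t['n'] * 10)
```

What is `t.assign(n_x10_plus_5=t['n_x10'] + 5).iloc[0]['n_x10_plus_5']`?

merge on 'device' (how='inner') → 8 rows:
  device  action    n  duration
0    web   login  283       123
1    mac   click    2        31
2    mac  logout  478        31
3    win  logout  494       108
4    mac    view  215        31
5    win  logout  304       108
6    web  logout   33       123
7    web   share  335       123
sort by n:
  device  action    n  duration
1    mac   click    2        31
6    web  logout   33       123
4    mac    view  215        31
0    web   login  283       123
5    win  logout  304       108
7    web   share  335       123
2    mac  logout  478        31
3    win  logout  494       108
filter rows where n > 335:
  device  action    n  duration
2    mac  logout  478        31
3    win  logout  494       108
add column n_x10 = t['n'] * 10:
  device  action    n  duration  n_x10
2    mac  logout  478        31   4780
3    win  logout  494       108   4940
add column n_x10_plus_5 = t['n_x10'] + 5:
  device  action    n  duration  n_x10  n_x10_plus_5
2    mac  logout  478        31   4780          4785
3    win  logout  494       108   4940          4945
value at position 0, column 'n_x10_plus_5' → 4785

4785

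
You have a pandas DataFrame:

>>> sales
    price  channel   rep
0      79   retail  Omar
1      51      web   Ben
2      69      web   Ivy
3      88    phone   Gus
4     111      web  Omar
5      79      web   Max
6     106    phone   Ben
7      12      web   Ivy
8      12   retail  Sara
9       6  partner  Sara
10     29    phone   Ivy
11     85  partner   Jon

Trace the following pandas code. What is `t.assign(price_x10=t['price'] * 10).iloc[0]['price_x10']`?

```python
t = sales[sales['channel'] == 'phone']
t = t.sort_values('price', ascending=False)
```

1060

filter rows where channel == 'phone':
    price channel  rep
3      88   phone  Gus
6     106   phone  Ben
10     29   phone  Ivy
sort by price descending:
    price channel  rep
6     106   phone  Ben
3      88   phone  Gus
10     29   phone  Ivy
add column price_x10 = t['price'] * 10:
    price channel  rep  price_x10
6     106   phone  Ben       1060
3      88   phone  Gus        880
10     29   phone  Ivy        290
Finally, value at position 0, column 'price_x10' = 1060.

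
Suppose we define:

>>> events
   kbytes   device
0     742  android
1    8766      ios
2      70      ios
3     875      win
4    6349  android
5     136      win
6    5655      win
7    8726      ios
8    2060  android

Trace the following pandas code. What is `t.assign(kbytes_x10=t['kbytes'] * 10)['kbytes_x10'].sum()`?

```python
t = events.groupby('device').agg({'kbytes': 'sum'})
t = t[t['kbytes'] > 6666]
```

group by device, sum of kbytes:
         kbytes
device         
android    9151
ios       17562
win        6666
filter rows where kbytes > 6666:
         kbytes
device         
android    9151
ios       17562
add column kbytes_x10 = t['kbytes'] * 10:
         kbytes  kbytes_x10
device                     
android    9151       91510
ios       17562      175620
Finally, sum of column 'kbytes_x10' = 267130.

267130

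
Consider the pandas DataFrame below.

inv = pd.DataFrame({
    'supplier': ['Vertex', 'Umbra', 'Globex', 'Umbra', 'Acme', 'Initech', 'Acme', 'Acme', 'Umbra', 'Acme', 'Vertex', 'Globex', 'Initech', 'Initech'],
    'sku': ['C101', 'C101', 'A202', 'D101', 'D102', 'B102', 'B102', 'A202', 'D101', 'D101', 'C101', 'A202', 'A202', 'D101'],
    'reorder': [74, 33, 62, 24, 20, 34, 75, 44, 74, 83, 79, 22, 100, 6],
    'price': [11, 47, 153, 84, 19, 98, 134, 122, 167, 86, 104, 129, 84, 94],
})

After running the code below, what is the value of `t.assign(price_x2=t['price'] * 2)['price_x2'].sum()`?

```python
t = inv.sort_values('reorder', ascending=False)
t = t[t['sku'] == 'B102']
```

sort by reorder descending:
   supplier   sku  reorder  price
12  Initech  A202      100     84
9      Acme  D101       83     86
10   Vertex  C101       79    104
6      Acme  B102       75    134
0    Vertex  C101       74     11
8     Umbra  D101       74    167
2    Globex  A202       62    153
7      Acme  A202       44    122
5   Initech  B102       34     98
1     Umbra  C101       33     47
3     Umbra  D101       24     84
11   Globex  A202       22    129
4      Acme  D102       20     19
13  Initech  D101        6     94
filter rows where sku == 'B102':
  supplier   sku  reorder  price
6     Acme  B102       75    134
5  Initech  B102       34     98
add column price_x2 = t['price'] * 2:
  supplier   sku  reorder  price  price_x2
6     Acme  B102       75    134       268
5  Initech  B102       34     98       196
Reading off the sum of column 'price_x2', we get 464.

464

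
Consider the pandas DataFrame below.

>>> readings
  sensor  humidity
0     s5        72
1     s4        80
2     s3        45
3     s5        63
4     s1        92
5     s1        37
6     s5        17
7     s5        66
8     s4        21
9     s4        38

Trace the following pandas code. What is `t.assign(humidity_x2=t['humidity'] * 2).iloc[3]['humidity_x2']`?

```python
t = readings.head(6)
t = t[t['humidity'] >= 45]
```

126

take first 6 rows:
  sensor  humidity
0     s5        72
1     s4        80
2     s3        45
3     s5        63
4     s1        92
5     s1        37
filter rows where humidity >= 45:
  sensor  humidity
0     s5        72
1     s4        80
2     s3        45
3     s5        63
4     s1        92
add column humidity_x2 = t['humidity'] * 2:
  sensor  humidity  humidity_x2
0     s5        72          144
1     s4        80          160
2     s3        45           90
3     s5        63          126
4     s1        92          184
Then the value at position 3, column 'humidity_x2': 126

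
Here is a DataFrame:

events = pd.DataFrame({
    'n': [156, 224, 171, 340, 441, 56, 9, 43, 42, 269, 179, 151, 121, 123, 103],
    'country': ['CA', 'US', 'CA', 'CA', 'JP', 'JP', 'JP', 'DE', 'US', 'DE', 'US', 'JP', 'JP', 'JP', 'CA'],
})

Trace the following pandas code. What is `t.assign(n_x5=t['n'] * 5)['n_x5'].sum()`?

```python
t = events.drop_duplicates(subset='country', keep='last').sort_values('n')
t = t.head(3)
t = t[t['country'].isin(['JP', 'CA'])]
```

1130

drop duplicate country (keep=last):
      n country
9   269      DE
10  179      US
13  123      JP
14  103      CA
sort by n:
      n country
14  103      CA
13  123      JP
10  179      US
9   269      DE
take first 3 rows:
      n country
14  103      CA
13  123      JP
10  179      US
filter rows where country in ['JP', 'CA']:
      n country
14  103      CA
13  123      JP
add column n_x5 = t['n'] * 5:
      n country  n_x5
14  103      CA   515
13  123      JP   615
sum of column 'n_x5' → 1130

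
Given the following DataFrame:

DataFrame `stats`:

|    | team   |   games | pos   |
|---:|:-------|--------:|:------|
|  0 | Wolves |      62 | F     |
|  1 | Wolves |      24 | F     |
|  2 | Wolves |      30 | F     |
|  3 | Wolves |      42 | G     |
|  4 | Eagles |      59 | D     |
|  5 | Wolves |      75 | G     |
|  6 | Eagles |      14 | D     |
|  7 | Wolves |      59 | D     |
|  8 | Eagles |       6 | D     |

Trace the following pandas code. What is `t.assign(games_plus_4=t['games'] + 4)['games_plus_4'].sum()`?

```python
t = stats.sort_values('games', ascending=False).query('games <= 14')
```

28

sort by games descending:
     team  games pos
5  Wolves     75   G
0  Wolves     62   F
4  Eagles     59   D
7  Wolves     59   D
3  Wolves     42   G
2  Wolves     30   F
1  Wolves     24   F
6  Eagles     14   D
8  Eagles      6   D
filter rows where games <= 14:
     team  games pos
6  Eagles     14   D
8  Eagles      6   D
add column games_plus_4 = t['games'] + 4:
     team  games pos  games_plus_4
6  Eagles     14   D            18
8  Eagles      6   D            10
So sum() = 28.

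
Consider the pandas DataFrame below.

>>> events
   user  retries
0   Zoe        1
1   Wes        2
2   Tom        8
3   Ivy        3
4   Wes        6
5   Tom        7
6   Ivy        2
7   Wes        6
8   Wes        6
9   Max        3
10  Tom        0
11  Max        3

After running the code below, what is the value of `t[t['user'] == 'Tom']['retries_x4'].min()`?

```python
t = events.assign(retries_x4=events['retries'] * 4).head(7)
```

add column retries_x4 = events['retries'] * 4:
   user  retries  retries_x4
0   Zoe        1           4
1   Wes        2           8
2   Tom        8          32
3   Ivy        3          12
4   Wes        6          24
5   Tom        7          28
6   Ivy        2           8
7   Wes        6          24
8   Wes        6          24
9   Max        3          12
10  Tom        0           0
11  Max        3          12
take first 7 rows:
  user  retries  retries_x4
0  Zoe        1           4
1  Wes        2           8
2  Tom        8          32
3  Ivy        3          12
4  Wes        6          24
5  Tom        7          28
6  Ivy        2           8
filter rows where user == 'Tom':
  user  retries  retries_x4
2  Tom        8          32
5  Tom        7          28
Finally, min of column 'retries_x4' = 28.

28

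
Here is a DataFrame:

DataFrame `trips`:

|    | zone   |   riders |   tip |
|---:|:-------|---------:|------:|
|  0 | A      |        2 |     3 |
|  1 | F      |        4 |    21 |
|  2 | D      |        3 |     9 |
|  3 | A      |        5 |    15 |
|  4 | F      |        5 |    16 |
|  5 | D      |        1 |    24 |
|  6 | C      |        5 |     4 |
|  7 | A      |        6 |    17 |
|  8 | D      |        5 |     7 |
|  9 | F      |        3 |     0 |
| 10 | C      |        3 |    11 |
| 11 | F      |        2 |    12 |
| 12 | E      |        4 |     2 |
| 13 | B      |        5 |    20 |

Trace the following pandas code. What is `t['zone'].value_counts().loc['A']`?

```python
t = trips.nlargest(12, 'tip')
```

take 12 rows with largest tip:
   zone  riders  tip
5     D       1   24
1     F       4   21
13    B       5   20
7     A       6   17
4     F       5   16
3     A       5   15
11    F       2   12
10    C       3   11
2     D       3    9
8     D       5    7
6     C       5    4
0     A       2    3
value_counts of zone:
zone
D    3
F    3
A    3
C    2
B    1
Name: count, dtype: int64
Then the value at index 'A': 3

3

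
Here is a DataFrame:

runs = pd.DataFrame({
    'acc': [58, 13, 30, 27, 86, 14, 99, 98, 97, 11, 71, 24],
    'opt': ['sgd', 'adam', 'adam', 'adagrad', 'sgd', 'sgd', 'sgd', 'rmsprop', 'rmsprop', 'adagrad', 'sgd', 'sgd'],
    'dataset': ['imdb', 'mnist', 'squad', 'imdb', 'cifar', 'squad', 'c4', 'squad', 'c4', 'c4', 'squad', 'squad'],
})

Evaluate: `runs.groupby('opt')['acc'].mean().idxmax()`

group by opt, mean of acc:
opt
adagrad    19.000000
adam       21.500000
rmsprop    97.500000
sgd        58.666667
Name: acc, dtype: float64

rmsprop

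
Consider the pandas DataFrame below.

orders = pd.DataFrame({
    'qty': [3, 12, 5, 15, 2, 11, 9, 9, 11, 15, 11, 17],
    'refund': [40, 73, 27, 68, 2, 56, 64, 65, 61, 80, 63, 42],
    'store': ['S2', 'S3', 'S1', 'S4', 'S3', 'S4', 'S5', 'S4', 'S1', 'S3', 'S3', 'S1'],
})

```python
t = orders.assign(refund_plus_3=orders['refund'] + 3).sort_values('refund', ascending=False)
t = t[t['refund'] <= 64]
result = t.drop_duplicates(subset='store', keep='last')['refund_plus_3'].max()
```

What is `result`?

67

add column refund_plus_3 = orders['refund'] + 3:
    qty  refund store  refund_plus_3
0     3      40    S2             43
1    12      73    S3             76
2     5      27    S1             30
3    15      68    S4             71
4     2       2    S3              5
5    11      56    S4             59
6     9      64    S5             67
7     9      65    S4             68
8    11      61    S1             64
9    15      80    S3             83
10   11      63    S3             66
11   17      42    S1             45
sort by refund descending:
    qty  refund store  refund_plus_3
9    15      80    S3             83
1    12      73    S3             76
3    15      68    S4             71
7     9      65    S4             68
6     9      64    S5             67
10   11      63    S3             66
8    11      61    S1             64
5    11      56    S4             59
11   17      42    S1             45
0     3      40    S2             43
2     5      27    S1             30
4     2       2    S3              5
filter rows where refund <= 64:
    qty  refund store  refund_plus_3
6     9      64    S5             67
10   11      63    S3             66
8    11      61    S1             64
5    11      56    S4             59
11   17      42    S1             45
0     3      40    S2             43
2     5      27    S1             30
4     2       2    S3              5
drop duplicate store (keep=last):
   qty  refund store  refund_plus_3
6    9      64    S5             67
5   11      56    S4             59
0    3      40    S2             43
2    5      27    S1             30
4    2       2    S3              5
Hence 67.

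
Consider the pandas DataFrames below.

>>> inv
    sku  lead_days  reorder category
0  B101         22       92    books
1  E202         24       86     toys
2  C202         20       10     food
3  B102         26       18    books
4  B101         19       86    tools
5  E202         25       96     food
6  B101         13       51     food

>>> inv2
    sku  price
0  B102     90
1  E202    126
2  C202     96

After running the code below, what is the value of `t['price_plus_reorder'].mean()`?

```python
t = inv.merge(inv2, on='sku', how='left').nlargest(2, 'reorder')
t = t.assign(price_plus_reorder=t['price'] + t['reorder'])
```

merge on 'sku' (how='left') → 7 rows:
    sku  lead_days  reorder category  price
0  B101         22       92    books    NaN
1  E202         24       86     toys  126.0
2  C202         20       10     food   96.0
3  B102         26       18    books   90.0
4  B101         19       86    tools    NaN
5  E202         25       96     food  126.0
6  B101         13       51     food    NaN
take 2 rows with largest reorder:
    sku  lead_days  reorder category  price
5  E202         25       96     food  126.0
0  B101         22       92    books    NaN
add column price_plus_reorder = t['price'] + t['reorder']:
    sku  lead_days  reorder category  price  price_plus_reorder
5  E202         25       96     food  126.0               222.0
0  B101         22       92    books    NaN                 NaN

222.0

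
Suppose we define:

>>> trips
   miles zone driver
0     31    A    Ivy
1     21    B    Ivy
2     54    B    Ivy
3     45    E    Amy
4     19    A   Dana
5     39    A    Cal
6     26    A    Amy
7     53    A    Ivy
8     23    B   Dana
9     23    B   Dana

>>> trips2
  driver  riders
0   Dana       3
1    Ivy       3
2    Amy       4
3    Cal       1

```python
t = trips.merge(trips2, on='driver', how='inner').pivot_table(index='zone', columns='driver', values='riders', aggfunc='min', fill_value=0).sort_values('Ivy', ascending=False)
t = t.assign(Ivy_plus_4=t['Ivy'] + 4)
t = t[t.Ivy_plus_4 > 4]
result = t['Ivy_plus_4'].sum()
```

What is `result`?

merge on 'driver' (how='inner') → 10 rows:
   miles zone driver  riders
0     31    A    Ivy       3
1     21    B    Ivy       3
2     54    B    Ivy       3
3     45    E    Amy       4
4     19    A   Dana       3
5     39    A    Cal       1
6     26    A    Amy       4
7     53    A    Ivy       3
8     23    B   Dana       3
9     23    B   Dana       3
pivot: rows=zone, cols=driver, min(riders):
driver  Amy  Cal  Dana  Ivy
zone                       
A         4    1     3    3
B         0    0     3    3
E         4    0     0    0
sort by Ivy descending:
driver  Amy  Cal  Dana  Ivy
zone                       
A         4    1     3    3
B         0    0     3    3
E         4    0     0    0
add column Ivy_plus_4 = t['Ivy'] + 4:
driver  Amy  Cal  Dana  Ivy  Ivy_plus_4
zone                                   
A         4    1     3    3           7
B         0    0     3    3           7
E         4    0     0    0           4
filter rows where Ivy_plus_4 > 4:
driver  Amy  Cal  Dana  Ivy  Ivy_plus_4
zone                                   
A         4    1     3    3           7
B         0    0     3    3           7
Finally, sum of column 'Ivy_plus_4' = 14.

14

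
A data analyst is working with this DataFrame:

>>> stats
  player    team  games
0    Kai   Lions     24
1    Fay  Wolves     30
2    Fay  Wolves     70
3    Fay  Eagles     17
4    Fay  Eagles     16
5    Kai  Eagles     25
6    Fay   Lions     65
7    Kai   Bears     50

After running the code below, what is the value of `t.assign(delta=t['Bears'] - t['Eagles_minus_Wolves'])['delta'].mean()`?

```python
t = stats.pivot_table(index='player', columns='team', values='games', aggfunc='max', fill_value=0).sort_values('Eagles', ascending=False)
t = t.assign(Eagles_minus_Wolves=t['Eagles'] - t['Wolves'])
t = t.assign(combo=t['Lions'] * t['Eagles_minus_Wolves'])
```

39.0

pivot: rows=player, cols=team, max(games):
team    Bears  Eagles  Lions  Wolves
player                              
Fay         0      17     65      70
Kai        50      25     24       0
sort by Eagles descending:
team    Bears  Eagles  Lions  Wolves
player                              
Kai        50      25     24       0
Fay         0      17     65      70
add column Eagles_minus_Wolves = t['Eagles'] - t['Wolves']:
team    Bears  Eagles  Lions  Wolves  Eagles_minus_Wolves
player                                                   
Kai        50      25     24       0                   25
Fay         0      17     65      70                  -53
add column combo = t['Lions'] * t['Eagles_minus_Wolves']:
team    Bears  Eagles  Lions  Wolves  Eagles_minus_Wolves  combo
player                                                          
Kai        50      25     24       0                   25    600
Fay         0      17     65      70                  -53  -3445
add column delta = t['Bears'] - t['Eagles_minus_Wolves']:
team    Bears  Eagles  Lions  Wolves  Eagles_minus_Wolves  combo  delta
player                                                                 
Kai        50      25     24       0                   25    600     25
Fay         0      17     65      70                  -53  -3445     53
Hence 39.0.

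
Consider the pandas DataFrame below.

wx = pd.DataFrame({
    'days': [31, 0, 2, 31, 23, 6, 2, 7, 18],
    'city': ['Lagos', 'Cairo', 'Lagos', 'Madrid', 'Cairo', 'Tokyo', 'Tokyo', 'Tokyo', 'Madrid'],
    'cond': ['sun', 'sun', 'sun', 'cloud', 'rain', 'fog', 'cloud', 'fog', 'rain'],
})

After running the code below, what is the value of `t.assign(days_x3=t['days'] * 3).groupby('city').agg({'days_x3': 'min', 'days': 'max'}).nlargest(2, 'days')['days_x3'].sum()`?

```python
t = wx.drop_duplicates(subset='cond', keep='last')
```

drop duplicate cond (keep=last):
   days    city   cond
2     2   Lagos    sun
6     2   Tokyo  cloud
7     7   Tokyo    fog
8    18  Madrid   rain
add column days_x3 = t['days'] * 3:
   days    city   cond  days_x3
2     2   Lagos    sun        6
6     2   Tokyo  cloud        6
7     7   Tokyo    fog       21
8    18  Madrid   rain       54
group by city: min(days_x3), max(days):
        days_x3  days
city                 
Lagos         6     2
Madrid       54    18
Tokyo         6     7
take 2 rows with largest days:
        days_x3  days
city                 
Madrid       54    18
Tokyo         6     7

60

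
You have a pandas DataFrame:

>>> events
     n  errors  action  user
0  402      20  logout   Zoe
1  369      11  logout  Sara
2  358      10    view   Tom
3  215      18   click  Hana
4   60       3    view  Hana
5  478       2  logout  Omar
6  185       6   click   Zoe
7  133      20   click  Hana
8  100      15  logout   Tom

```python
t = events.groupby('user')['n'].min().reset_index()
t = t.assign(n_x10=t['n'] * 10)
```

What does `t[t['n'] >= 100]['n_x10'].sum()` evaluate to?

group by user, min of n:
user
Hana     60
Omar    478
Sara    369
Tom     100
Zoe     185
Name: n, dtype: int64
reset_index():
   user    n
0  Hana   60
1  Omar  478
2  Sara  369
3   Tom  100
4   Zoe  185
add column n_x10 = t['n'] * 10:
   user    n  n_x10
0  Hana   60    600
1  Omar  478   4780
2  Sara  369   3690
3   Tom  100   1000
4   Zoe  185   1850
filter rows where n >= 100:
   user    n  n_x10
1  Omar  478   4780
2  Sara  369   3690
3   Tom  100   1000
4   Zoe  185   1850
So sum() = 11320.

11320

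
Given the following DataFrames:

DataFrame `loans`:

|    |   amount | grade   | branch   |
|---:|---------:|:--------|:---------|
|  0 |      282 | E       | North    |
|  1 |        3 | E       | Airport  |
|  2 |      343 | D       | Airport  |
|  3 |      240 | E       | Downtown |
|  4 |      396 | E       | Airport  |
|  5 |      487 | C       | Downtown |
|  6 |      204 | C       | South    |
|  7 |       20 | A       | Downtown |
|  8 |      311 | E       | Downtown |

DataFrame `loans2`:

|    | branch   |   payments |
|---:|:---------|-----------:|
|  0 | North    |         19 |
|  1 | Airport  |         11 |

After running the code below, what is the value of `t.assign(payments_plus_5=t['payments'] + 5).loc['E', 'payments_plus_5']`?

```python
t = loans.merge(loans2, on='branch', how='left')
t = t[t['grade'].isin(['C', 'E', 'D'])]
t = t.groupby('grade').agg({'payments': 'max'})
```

merge on 'branch' (how='left') → 9 rows:
   amount grade    branch  payments
0     282     E     North      19.0
1       3     E   Airport      11.0
2     343     D   Airport      11.0
3     240     E  Downtown       NaN
4     396     E   Airport      11.0
5     487     C  Downtown       NaN
6     204     C     South       NaN
7      20     A  Downtown       NaN
8     311     E  Downtown       NaN
filter rows where grade in ['C', 'E', 'D']:
   amount grade    branch  payments
0     282     E     North      19.0
1       3     E   Airport      11.0
2     343     D   Airport      11.0
3     240     E  Downtown       NaN
4     396     E   Airport      11.0
5     487     C  Downtown       NaN
6     204     C     South       NaN
8     311     E  Downtown       NaN
group by grade, max of payments:
       payments
grade          
C           NaN
D          11.0
E          19.0
add column payments_plus_5 = t['payments'] + 5:
       payments  payments_plus_5
grade                           
C           NaN              NaN
D          11.0             16.0
E          19.0             24.0
Taking the value at row 'E', column 'payments_plus_5' gives 24.0.

24.0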